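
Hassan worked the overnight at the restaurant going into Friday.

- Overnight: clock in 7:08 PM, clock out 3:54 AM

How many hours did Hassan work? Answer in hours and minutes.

Overnight: 7:08 PM → midnight = 4 h 52 min; midnight → 3:54 AM = 3 h 54 min; span 8 h 46 min

8 h 46 min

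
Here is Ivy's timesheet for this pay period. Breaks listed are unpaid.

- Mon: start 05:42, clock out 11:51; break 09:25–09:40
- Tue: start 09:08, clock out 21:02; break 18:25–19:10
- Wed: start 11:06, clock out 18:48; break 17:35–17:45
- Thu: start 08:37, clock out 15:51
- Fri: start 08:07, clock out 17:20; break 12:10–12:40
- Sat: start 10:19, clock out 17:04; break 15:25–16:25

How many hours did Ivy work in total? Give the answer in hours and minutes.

46 h 17 min

Mon: 05:42–11:51 = 6 h 9 min; less 15 min break → 5 h 54 min
Tue: 09:08–21:02 = 11 h 54 min; less 45 min break → 11 h 9 min
Wed: 11:06–18:48 = 7 h 42 min; less 10 min break → 7 h 32 min
Thu: 08:37–15:51 = 7 h 14 min
Fri: 08:07–17:20 = 9 h 13 min; less 30 min break → 8 h 43 min
Sat: 10:19–17:04 = 6 h 45 min; less 60 min break → 5 h 45 min
Total: 5 h 54 min + 11 h 9 min + 7 h 32 min + 7 h 14 min + 8 h 43 min + 5 h 45 min = 46 h 17 min.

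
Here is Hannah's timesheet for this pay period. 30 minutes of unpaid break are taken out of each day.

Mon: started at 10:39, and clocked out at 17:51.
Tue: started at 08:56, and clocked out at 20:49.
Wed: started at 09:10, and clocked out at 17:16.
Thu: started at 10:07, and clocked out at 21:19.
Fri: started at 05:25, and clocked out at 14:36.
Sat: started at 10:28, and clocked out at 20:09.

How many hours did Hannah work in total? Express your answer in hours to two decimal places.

Mon: 10:39–17:51 = 7 h 12 min; less 30 min break → 6 h 42 min
Tue: 08:56–20:49 = 11 h 53 min; less 30 min break → 11 h 23 min
Wed: 09:10–17:16 = 8 h 6 min; less 30 min break → 7 h 36 min
Thu: 10:07–21:19 = 11 h 12 min; less 30 min break → 10 h 42 min
Fri: 05:25–14:36 = 9 h 11 min; less 30 min break → 8 h 41 min
Sat: 10:28–20:09 = 9 h 41 min; less 30 min break → 9 h 11 min
Total: 6 h 42 min + 11 h 23 min + 7 h 36 min + 10 h 42 min + 8 h 41 min + 9 h 11 min = 54 h 15 min.

54.25 hours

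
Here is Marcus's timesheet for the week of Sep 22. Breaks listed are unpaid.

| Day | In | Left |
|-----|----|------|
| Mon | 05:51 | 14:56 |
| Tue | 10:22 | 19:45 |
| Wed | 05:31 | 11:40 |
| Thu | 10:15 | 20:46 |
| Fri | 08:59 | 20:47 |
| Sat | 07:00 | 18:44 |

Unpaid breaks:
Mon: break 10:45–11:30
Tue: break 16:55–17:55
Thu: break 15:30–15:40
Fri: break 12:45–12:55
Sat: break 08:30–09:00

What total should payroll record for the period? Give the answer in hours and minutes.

Mon: 05:51–14:56 = 9 h 5 min; less 45 min break → 8 h 20 min
Tue: 10:22–19:45 = 9 h 23 min; less 60 min break → 8 h 23 min
Wed: 05:31–11:40 = 6 h 9 min
Thu: 10:15–20:46 = 10 h 31 min; less 10 min break → 10 h 21 min
Fri: 08:59–20:47 = 11 h 48 min; less 10 min break → 11 h 38 min
Sat: 07:00–18:44 = 11 h 44 min; less 30 min break → 11 h 14 min
Total: 8 h 20 min + 8 h 23 min + 6 h 9 min + 10 h 21 min + 11 h 38 min + 11 h 14 min = 56 h 5 min.

56 h 5 min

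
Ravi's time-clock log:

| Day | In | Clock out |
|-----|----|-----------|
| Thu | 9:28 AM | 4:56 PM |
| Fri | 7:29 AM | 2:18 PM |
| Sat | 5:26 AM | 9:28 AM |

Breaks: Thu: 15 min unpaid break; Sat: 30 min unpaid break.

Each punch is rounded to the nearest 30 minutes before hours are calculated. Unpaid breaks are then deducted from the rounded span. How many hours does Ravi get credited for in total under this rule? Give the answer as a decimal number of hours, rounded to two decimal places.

Thu: in 9:28 AM→9:30 AM, out 4:56 PM→5:00 PM; 7 h 30 min − 15 min = 7 h 15 min
Fri: in 7:29 AM→7:30 AM, out 2:18 PM→2:30 PM; 7 h 0 min
Sat: in 5:26 AM→5:30 AM, out 9:28 AM→9:30 AM; 4 h 0 min − 30 min = 3 h 30 min
Total credited: 17 h 45 min.

17.75 hours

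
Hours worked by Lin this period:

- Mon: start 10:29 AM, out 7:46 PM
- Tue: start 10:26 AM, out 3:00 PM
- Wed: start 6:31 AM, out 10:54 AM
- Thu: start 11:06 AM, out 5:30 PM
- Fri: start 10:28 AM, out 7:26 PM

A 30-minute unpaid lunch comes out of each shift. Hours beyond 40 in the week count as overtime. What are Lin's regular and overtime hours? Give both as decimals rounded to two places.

Mon: 10:29 AM–7:46 PM = 9 h 17 min; less 30 min break → 8 h 47 min
Tue: 10:26 AM–3:00 PM = 4 h 34 min; less 30 min break → 4 h 4 min
Wed: 6:31 AM–10:54 AM = 4 h 23 min; less 30 min break → 3 h 53 min
Thu: 11:06 AM–5:30 PM = 6 h 24 min; less 30 min break → 5 h 54 min
Fri: 10:28 AM–7:26 PM = 8 h 58 min; less 30 min break → 8 h 28 min
Total worked: 31 h 6 min = 31.10 h.
Threshold 40 h → overtime 0 h 0 min, regular 31 h 6 min.

Regular 31.10 hours, overtime 0.00 hours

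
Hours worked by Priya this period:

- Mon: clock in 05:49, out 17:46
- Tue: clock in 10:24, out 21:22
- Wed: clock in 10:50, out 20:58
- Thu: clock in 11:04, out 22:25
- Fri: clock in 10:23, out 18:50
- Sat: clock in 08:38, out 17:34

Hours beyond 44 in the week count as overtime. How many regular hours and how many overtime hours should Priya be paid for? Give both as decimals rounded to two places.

Regular 44.00 hours, overtime 17.78 hours

Mon: 05:49–17:46 = 11 h 57 min
Tue: 10:24–21:22 = 10 h 58 min
Wed: 10:50–20:58 = 10 h 8 min
Thu: 11:04–22:25 = 11 h 21 min
Fri: 10:23–18:50 = 8 h 27 min
Sat: 08:38–17:34 = 8 h 56 min
Total worked: 61 h 47 min = 61.78 h.
Threshold 44 h → overtime 17 h 47 min, regular 44 h 0 min.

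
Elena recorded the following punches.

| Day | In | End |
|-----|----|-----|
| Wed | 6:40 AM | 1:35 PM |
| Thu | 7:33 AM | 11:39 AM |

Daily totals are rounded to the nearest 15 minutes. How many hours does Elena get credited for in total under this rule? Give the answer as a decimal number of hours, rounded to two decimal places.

Wed: 6:40 AM–1:35 PM = 6 h 55 min → rounds to 7 h 0 min
Thu: 7:33 AM–11:39 AM = 4 h 6 min → rounds to 4 h 0 min
Total credited: 11 h 0 min.

11.00 hours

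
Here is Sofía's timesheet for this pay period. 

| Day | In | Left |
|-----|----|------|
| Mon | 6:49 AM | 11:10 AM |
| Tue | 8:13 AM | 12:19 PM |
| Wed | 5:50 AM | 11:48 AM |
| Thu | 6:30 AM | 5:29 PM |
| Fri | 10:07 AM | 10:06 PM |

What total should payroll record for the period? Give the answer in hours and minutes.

37 h 23 min

Mon: 6:49 AM–11:10 AM = 4 h 21 min
Tue: 8:13 AM–12:19 PM = 4 h 6 min
Wed: 5:50 AM–11:48 AM = 5 h 58 min
Thu: 6:30 AM–5:29 PM = 10 h 59 min
Fri: 10:07 AM–10:06 PM = 11 h 59 min
Total: 4 h 21 min + 4 h 6 min + 5 h 58 min + 10 h 59 min + 11 h 59 min = 37 h 23 min.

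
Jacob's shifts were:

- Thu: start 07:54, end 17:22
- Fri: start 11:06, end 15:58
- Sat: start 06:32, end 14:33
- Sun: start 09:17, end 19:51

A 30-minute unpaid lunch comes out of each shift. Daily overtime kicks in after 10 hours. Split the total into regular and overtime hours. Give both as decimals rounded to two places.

Thu: 07:54–17:22 = 9 h 28 min; less 30 min break → 8 h 58 min
Fri: 11:06–15:58 = 4 h 52 min; less 30 min break → 4 h 22 min
Sat: 06:32–14:33 = 8 h 1 min; less 30 min break → 7 h 31 min
Sun: 09:17–19:51 = 10 h 34 min; less 30 min break → 10 h 4 min
Thu reg 8 h 58 min / OT 0 h 0 min; Fri reg 4 h 22 min / OT 0 h 0 min; Sat reg 7 h 31 min / OT 0 h 0 min; Sun reg 10 h 0 min / OT 0 h 4 min.
Totals: regular 30 h 51 min, overtime 0 h 4 min.

Regular 30.85 hours, overtime 0.07 hours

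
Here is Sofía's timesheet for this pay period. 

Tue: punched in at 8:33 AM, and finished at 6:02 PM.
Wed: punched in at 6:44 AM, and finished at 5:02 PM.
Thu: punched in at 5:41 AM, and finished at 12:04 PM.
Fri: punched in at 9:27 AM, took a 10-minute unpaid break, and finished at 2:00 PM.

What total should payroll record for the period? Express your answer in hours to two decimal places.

30.55 hours

Tue: 8:33 AM–6:02 PM = 9 h 29 min
Wed: 6:44 AM–5:02 PM = 10 h 18 min
Thu: 5:41 AM–12:04 PM = 6 h 23 min
Fri: 9:27 AM–2:00 PM = 4 h 33 min; less 10 min break → 4 h 23 min
Total: 9 h 29 min + 10 h 18 min + 6 h 23 min + 4 h 23 min = 30 h 33 min.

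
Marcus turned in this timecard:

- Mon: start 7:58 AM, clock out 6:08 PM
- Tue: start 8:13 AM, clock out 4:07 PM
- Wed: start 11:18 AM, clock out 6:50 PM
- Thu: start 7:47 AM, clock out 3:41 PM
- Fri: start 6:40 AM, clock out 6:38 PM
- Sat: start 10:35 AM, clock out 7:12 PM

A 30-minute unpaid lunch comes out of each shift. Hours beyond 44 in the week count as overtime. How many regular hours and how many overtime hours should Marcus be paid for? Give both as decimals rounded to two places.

Regular 44.00 hours, overtime 7.08 hours

Mon: 7:58 AM–6:08 PM = 10 h 10 min; less 30 min break → 9 h 40 min
Tue: 8:13 AM–4:07 PM = 7 h 54 min; less 30 min break → 7 h 24 min
Wed: 11:18 AM–6:50 PM = 7 h 32 min; less 30 min break → 7 h 2 min
Thu: 7:47 AM–3:41 PM = 7 h 54 min; less 30 min break → 7 h 24 min
Fri: 6:40 AM–6:38 PM = 11 h 58 min; less 30 min break → 11 h 28 min
Sat: 10:35 AM–7:12 PM = 8 h 37 min; less 30 min break → 8 h 7 min
Total worked: 51 h 5 min = 51.08 h.
Threshold 44 h → overtime 7 h 5 min, regular 44 h 0 min.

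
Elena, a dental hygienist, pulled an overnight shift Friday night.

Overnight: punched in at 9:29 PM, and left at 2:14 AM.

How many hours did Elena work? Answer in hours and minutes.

Overnight: 9:29 PM → midnight = 2 h 31 min; midnight → 2:14 AM = 2 h 14 min; span 4 h 45 min

4 h 45 min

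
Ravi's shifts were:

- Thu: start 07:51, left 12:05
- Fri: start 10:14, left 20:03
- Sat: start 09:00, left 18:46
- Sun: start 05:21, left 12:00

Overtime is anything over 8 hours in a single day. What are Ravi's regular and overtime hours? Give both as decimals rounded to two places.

Thu: 07:51–12:05 = 4 h 14 min
Fri: 10:14–20:03 = 9 h 49 min
Sat: 09:00–18:46 = 9 h 46 min
Sun: 05:21–12:00 = 6 h 39 min
Thu reg 4 h 14 min / OT 0 h 0 min; Fri reg 8 h 0 min / OT 1 h 49 min; Sat reg 8 h 0 min / OT 1 h 46 min; Sun reg 6 h 39 min / OT 0 h 0 min.
Totals: regular 26 h 53 min, overtime 3 h 35 min.

Regular 26.88 hours, overtime 3.58 hours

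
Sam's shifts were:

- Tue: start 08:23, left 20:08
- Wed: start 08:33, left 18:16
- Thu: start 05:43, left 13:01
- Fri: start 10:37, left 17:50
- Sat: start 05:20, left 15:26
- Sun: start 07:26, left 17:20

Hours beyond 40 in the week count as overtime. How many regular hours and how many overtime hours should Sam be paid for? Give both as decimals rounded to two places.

Tue: 08:23–20:08 = 11 h 45 min
Wed: 08:33–18:16 = 9 h 43 min
Thu: 05:43–13:01 = 7 h 18 min
Fri: 10:37–17:50 = 7 h 13 min
Sat: 05:20–15:26 = 10 h 6 min
Sun: 07:26–17:20 = 9 h 54 min
Total worked: 55 h 59 min = 55.98 h.
Threshold 40 h → overtime 15 h 59 min, regular 40 h 0 min.

Regular 40.00 hours, overtime 15.98 hours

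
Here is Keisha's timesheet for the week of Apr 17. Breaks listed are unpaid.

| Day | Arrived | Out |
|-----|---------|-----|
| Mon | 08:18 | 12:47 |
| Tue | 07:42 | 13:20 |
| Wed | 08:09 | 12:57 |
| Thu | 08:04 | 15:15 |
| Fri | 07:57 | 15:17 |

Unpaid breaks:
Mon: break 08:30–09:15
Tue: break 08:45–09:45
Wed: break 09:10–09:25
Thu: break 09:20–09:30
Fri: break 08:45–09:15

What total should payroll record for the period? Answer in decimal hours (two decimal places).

26.77 hours

Mon: 08:18–12:47 = 4 h 29 min; less 45 min break → 3 h 44 min
Tue: 07:42–13:20 = 5 h 38 min; less 60 min break → 4 h 38 min
Wed: 08:09–12:57 = 4 h 48 min; less 15 min break → 4 h 33 min
Thu: 08:04–15:15 = 7 h 11 min; less 10 min break → 7 h 1 min
Fri: 07:57–15:17 = 7 h 20 min; less 30 min break → 6 h 50 min
Total: 3 h 44 min + 4 h 38 min + 4 h 33 min + 7 h 1 min + 6 h 50 min = 26 h 46 min.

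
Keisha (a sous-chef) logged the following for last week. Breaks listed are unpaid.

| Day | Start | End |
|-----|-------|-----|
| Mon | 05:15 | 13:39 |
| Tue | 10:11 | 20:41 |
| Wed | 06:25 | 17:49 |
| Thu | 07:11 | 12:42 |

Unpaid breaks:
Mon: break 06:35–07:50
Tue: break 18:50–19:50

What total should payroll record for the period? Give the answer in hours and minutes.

33 h 34 min

Mon: 05:15–13:39 = 8 h 24 min; less 75 min break → 7 h 9 min
Tue: 10:11–20:41 = 10 h 30 min; less 60 min break → 9 h 30 min
Wed: 06:25–17:49 = 11 h 24 min
Thu: 07:11–12:42 = 5 h 31 min
Total: 7 h 9 min + 9 h 30 min + 11 h 24 min + 5 h 31 min = 33 h 34 min.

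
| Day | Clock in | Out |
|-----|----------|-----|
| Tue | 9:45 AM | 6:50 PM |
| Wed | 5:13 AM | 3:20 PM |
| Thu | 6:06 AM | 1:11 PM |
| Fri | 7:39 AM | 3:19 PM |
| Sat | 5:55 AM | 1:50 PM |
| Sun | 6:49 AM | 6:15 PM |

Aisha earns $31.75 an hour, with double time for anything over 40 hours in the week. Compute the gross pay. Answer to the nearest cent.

$2114.55

Tue: 9:45 AM–6:50 PM = 9 h 5 min
Wed: 5:13 AM–3:20 PM = 10 h 7 min
Thu: 6:06 AM–1:11 PM = 7 h 5 min
Fri: 7:39 AM–3:19 PM = 7 h 40 min
Sat: 5:55 AM–1:50 PM = 7 h 55 min
Sun: 6:49 AM–6:15 PM = 11 h 26 min
Total worked: 53 h 18 min = 3198 min.
Regular 40 h 0 min = 2400 min at $31.75/h; overtime 13 h 18 min = 798 min at $63.50/h.
Pay = (2400 × $31.75 + 798 × $63.50) ÷ 60 = $2114.55.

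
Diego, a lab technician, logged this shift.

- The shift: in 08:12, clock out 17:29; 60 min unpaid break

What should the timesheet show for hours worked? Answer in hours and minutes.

8 h 17 min

The shift: 08:12–17:29 = 9 h 17 min; less 60 min break → 8 h 17 min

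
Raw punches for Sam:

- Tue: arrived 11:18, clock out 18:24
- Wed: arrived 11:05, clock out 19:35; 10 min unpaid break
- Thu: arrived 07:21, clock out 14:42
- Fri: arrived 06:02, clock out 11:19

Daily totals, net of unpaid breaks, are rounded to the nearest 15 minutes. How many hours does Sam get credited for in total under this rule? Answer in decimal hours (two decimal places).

27.75 hours

Tue: 11:18–18:24 = 7 h 6 min → rounds to 7 h 0 min
Wed: 11:05–19:35 = 8 h 30 min − 10 min = 8 h 20 min → rounds to 8 h 15 min
Thu: 07:21–14:42 = 7 h 21 min → rounds to 7 h 15 min
Fri: 06:02–11:19 = 5 h 17 min → rounds to 5 h 15 min
Total credited: 27 h 45 min.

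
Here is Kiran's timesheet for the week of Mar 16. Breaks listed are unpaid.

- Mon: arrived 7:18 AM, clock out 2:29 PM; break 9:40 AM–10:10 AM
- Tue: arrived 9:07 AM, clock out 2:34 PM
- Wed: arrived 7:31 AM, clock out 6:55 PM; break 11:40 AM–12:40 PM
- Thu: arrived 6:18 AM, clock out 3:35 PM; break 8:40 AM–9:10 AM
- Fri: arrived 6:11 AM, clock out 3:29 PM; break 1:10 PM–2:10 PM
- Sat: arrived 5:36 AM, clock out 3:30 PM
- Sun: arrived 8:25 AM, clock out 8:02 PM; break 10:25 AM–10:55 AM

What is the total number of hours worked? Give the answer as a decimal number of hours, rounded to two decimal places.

Mon: 7:18 AM–2:29 PM = 7 h 11 min; less 30 min break → 6 h 41 min
Tue: 9:07 AM–2:34 PM = 5 h 27 min
Wed: 7:31 AM–6:55 PM = 11 h 24 min; less 60 min break → 10 h 24 min
Thu: 6:18 AM–3:35 PM = 9 h 17 min; less 30 min break → 8 h 47 min
Fri: 6:11 AM–3:29 PM = 9 h 18 min; less 60 min break → 8 h 18 min
Sat: 5:36 AM–3:30 PM = 9 h 54 min
Sun: 8:25 AM–8:02 PM = 11 h 37 min; less 30 min break → 11 h 7 min
Total: 6 h 41 min + 5 h 27 min + 10 h 24 min + 8 h 47 min + 8 h 18 min + 9 h 54 min + 11 h 7 min = 60 h 38 min.

60.63 hours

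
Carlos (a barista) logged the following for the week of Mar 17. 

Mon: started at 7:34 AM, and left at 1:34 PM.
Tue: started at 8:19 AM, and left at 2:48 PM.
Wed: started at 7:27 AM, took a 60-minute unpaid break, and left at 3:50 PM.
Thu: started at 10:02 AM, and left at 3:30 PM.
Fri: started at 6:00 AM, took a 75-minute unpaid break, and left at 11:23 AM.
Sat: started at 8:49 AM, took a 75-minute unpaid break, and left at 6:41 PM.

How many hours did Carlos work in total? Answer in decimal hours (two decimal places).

Mon: 7:34 AM–1:34 PM = 6 h 0 min
Tue: 8:19 AM–2:48 PM = 6 h 29 min
Wed: 7:27 AM–3:50 PM = 8 h 23 min; less 60 min break → 7 h 23 min
Thu: 10:02 AM–3:30 PM = 5 h 28 min
Fri: 6:00 AM–11:23 AM = 5 h 23 min; less 75 min break → 4 h 8 min
Sat: 8:49 AM–6:41 PM = 9 h 52 min; less 75 min break → 8 h 37 min
Total: 6 h 0 min + 6 h 29 min + 7 h 23 min + 5 h 28 min + 4 h 8 min + 8 h 37 min = 38 h 5 min.

38.08 hours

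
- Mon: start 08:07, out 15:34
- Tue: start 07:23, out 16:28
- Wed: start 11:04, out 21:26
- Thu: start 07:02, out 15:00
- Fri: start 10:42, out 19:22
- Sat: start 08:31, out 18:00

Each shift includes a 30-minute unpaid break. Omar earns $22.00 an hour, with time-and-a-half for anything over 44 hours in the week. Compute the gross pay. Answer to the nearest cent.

$1166.55

Mon: 08:07–15:34 = 7 h 27 min; less 30 min break → 6 h 57 min
Tue: 07:23–16:28 = 9 h 5 min; less 30 min break → 8 h 35 min
Wed: 11:04–21:26 = 10 h 22 min; less 30 min break → 9 h 52 min
Thu: 07:02–15:00 = 7 h 58 min; less 30 min break → 7 h 28 min
Fri: 10:42–19:22 = 8 h 40 min; less 30 min break → 8 h 10 min
Sat: 08:31–18:00 = 9 h 29 min; less 30 min break → 8 h 59 min
Total worked: 50 h 1 min = 3001 min.
Regular 44 h 0 min = 2640 min at $22.00/h; overtime 6 h 1 min = 361 min at $33.00/h.
Pay = (2640 × $22.00 + 361 × $33.00) ÷ 60 = $1166.55.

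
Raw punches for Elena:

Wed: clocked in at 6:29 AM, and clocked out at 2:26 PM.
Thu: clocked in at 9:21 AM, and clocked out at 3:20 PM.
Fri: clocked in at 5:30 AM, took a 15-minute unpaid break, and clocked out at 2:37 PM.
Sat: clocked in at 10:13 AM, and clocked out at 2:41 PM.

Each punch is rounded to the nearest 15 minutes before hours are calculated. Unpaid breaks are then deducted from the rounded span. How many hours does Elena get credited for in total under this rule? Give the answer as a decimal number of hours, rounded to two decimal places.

27.25 hours

Wed: in 6:29 AM→6:30 AM, out 2:26 PM→2:30 PM; 8 h 0 min
Thu: in 9:21 AM→9:15 AM, out 3:20 PM→3:15 PM; 6 h 0 min
Fri: in 5:30 AM→5:30 AM, out 2:37 PM→2:30 PM; 9 h 0 min − 15 min = 8 h 45 min
Sat: in 10:13 AM→10:15 AM, out 2:41 PM→2:45 PM; 4 h 30 min
Total credited: 27 h 15 min.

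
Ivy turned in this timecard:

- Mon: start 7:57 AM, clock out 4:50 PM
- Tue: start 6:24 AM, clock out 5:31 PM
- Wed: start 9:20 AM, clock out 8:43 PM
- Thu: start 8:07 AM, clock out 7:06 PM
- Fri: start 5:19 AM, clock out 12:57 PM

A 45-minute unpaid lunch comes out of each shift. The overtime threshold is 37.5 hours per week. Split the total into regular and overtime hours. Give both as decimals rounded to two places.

Mon: 7:57 AM–4:50 PM = 8 h 53 min; less 45 min break → 8 h 8 min
Tue: 6:24 AM–5:31 PM = 11 h 7 min; less 45 min break → 10 h 22 min
Wed: 9:20 AM–8:43 PM = 11 h 23 min; less 45 min break → 10 h 38 min
Thu: 8:07 AM–7:06 PM = 10 h 59 min; less 45 min break → 10 h 14 min
Fri: 5:19 AM–12:57 PM = 7 h 38 min; less 45 min break → 6 h 53 min
Total worked: 46 h 15 min = 46.25 h.
Threshold 37.5 h → overtime 8 h 45 min, regular 37 h 30 min.

Regular 37.50 hours, overtime 8.75 hours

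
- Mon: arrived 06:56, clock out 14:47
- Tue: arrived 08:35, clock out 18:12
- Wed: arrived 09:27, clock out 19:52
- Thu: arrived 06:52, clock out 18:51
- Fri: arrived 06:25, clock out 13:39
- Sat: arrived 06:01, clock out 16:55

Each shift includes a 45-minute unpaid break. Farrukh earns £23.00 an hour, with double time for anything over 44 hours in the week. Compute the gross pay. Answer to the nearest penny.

£1449.00

Mon: 06:56–14:47 = 7 h 51 min; less 45 min break → 7 h 6 min
Tue: 08:35–18:12 = 9 h 37 min; less 45 min break → 8 h 52 min
Wed: 09:27–19:52 = 10 h 25 min; less 45 min break → 9 h 40 min
Thu: 06:52–18:51 = 11 h 59 min; less 45 min break → 11 h 14 min
Fri: 06:25–13:39 = 7 h 14 min; less 45 min break → 6 h 29 min
Sat: 06:01–16:55 = 10 h 54 min; less 45 min break → 10 h 9 min
Total worked: 53 h 30 min = 3210 min.
Regular 44 h 0 min = 2640 min at £23.00/h; overtime 9 h 30 min = 570 min at £46.00/h.
Pay = (2640 × £23.00 + 570 × £46.00) ÷ 60 = £1449.00.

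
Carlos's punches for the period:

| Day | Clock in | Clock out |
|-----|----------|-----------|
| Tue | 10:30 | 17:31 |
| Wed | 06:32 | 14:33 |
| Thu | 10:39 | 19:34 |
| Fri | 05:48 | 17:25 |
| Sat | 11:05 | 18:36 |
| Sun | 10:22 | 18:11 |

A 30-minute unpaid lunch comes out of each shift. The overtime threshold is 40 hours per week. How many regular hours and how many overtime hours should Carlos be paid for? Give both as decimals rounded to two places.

Tue: 10:30–17:31 = 7 h 1 min; less 30 min break → 6 h 31 min
Wed: 06:32–14:33 = 8 h 1 min; less 30 min break → 7 h 31 min
Thu: 10:39–19:34 = 8 h 55 min; less 30 min break → 8 h 25 min
Fri: 05:48–17:25 = 11 h 37 min; less 30 min break → 11 h 7 min
Sat: 11:05–18:36 = 7 h 31 min; less 30 min break → 7 h 1 min
Sun: 10:22–18:11 = 7 h 49 min; less 30 min break → 7 h 19 min
Total worked: 47 h 54 min = 47.90 h.
Threshold 40 h → overtime 7 h 54 min, regular 40 h 0 min.

Regular 40.00 hours, overtime 7.90 hours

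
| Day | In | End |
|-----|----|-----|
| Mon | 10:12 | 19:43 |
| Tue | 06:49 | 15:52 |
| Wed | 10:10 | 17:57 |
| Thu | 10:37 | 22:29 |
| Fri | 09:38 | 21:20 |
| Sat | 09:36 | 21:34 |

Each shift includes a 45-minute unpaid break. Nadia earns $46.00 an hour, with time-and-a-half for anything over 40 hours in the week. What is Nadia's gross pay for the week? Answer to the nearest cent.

Mon: 10:12–19:43 = 9 h 31 min; less 45 min break → 8 h 46 min
Tue: 06:49–15:52 = 9 h 3 min; less 45 min break → 8 h 18 min
Wed: 10:10–17:57 = 7 h 47 min; less 45 min break → 7 h 2 min
Thu: 10:37–22:29 = 11 h 52 min; less 45 min break → 11 h 7 min
Fri: 09:38–21:20 = 11 h 42 min; less 45 min break → 10 h 57 min
Sat: 09:36–21:34 = 11 h 58 min; less 45 min break → 11 h 13 min
Total worked: 57 h 23 min = 3443 min.
Regular 40 h 0 min = 2400 min at $46.00/h; overtime 17 h 23 min = 1043 min at $69.00/h.
Pay = (2400 × $46.00 + 1043 × $69.00) ÷ 60 = $3039.45.

$3039.45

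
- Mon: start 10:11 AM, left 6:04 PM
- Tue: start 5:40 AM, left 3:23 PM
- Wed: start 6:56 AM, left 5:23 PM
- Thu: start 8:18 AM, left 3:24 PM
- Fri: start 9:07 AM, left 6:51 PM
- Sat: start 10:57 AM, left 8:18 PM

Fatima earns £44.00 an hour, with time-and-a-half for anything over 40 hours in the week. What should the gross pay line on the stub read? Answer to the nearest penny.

£2699.40

Mon: 10:11 AM–6:04 PM = 7 h 53 min
Tue: 5:40 AM–3:23 PM = 9 h 43 min
Wed: 6:56 AM–5:23 PM = 10 h 27 min
Thu: 8:18 AM–3:24 PM = 7 h 6 min
Fri: 9:07 AM–6:51 PM = 9 h 44 min
Sat: 10:57 AM–8:18 PM = 9 h 21 min
Total worked: 54 h 14 min = 3254 min.
Regular 40 h 0 min = 2400 min at £44.00/h; overtime 14 h 14 min = 854 min at £66.00/h.
Pay = (2400 × £44.00 + 854 × £66.00) ÷ 60 = £2699.40.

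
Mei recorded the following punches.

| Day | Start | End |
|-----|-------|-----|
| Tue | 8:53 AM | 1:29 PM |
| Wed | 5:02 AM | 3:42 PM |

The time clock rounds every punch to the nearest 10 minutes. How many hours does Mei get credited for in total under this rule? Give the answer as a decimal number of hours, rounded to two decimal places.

Tue: in 8:53 AM→8:50 AM, out 1:29 PM→1:30 PM; 4 h 40 min
Wed: in 5:02 AM→5:00 AM, out 3:42 PM→3:40 PM; 10 h 40 min
Total credited: 15 h 20 min.

15.33 hours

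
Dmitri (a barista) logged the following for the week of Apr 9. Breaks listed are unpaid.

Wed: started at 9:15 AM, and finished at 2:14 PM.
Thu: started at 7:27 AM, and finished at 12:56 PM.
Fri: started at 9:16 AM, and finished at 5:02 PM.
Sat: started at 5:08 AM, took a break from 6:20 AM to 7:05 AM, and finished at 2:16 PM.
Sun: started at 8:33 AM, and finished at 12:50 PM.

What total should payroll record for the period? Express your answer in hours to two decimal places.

30.90 hours

Wed: 9:15 AM–2:14 PM = 4 h 59 min
Thu: 7:27 AM–12:56 PM = 5 h 29 min
Fri: 9:16 AM–5:02 PM = 7 h 46 min
Sat: 5:08 AM–2:16 PM = 9 h 8 min; less 45 min break → 8 h 23 min
Sun: 8:33 AM–12:50 PM = 4 h 17 min
Total: 4 h 59 min + 5 h 29 min + 7 h 46 min + 8 h 23 min + 4 h 17 min = 30 h 54 min.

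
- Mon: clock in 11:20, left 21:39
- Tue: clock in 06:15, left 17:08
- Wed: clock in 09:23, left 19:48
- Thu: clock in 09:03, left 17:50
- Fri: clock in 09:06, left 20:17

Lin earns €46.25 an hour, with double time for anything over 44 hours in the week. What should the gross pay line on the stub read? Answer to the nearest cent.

€2736.46

Mon: 11:20–21:39 = 10 h 19 min
Tue: 06:15–17:08 = 10 h 53 min
Wed: 09:23–19:48 = 10 h 25 min
Thu: 09:03–17:50 = 8 h 47 min
Fri: 09:06–20:17 = 11 h 11 min
Total worked: 51 h 35 min = 3095 min.
Regular 44 h 0 min = 2640 min at €46.25/h; overtime 7 h 35 min = 455 min at €92.50/h.
Pay = (2640 × €46.25 + 455 × €92.50) ÷ 60 = €2736.46.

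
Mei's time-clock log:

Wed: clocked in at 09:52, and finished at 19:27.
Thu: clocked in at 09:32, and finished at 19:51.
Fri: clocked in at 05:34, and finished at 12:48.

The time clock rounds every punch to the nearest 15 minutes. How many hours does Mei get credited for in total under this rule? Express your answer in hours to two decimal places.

27.25 hours

Wed: in 09:52→09:45, out 19:27→19:30; 9 h 45 min
Thu: in 09:32→09:30, out 19:51→19:45; 10 h 15 min
Fri: in 05:34→05:30, out 12:48→12:45; 7 h 15 min
Total credited: 27 h 15 min.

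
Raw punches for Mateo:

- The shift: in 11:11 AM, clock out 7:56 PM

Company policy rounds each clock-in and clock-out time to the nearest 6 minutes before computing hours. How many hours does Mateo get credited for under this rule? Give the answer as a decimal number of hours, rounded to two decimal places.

8.70 hours

The shift: in 11:11 AM→11:12 AM, out 7:56 PM→7:54 PM; 8 h 42 min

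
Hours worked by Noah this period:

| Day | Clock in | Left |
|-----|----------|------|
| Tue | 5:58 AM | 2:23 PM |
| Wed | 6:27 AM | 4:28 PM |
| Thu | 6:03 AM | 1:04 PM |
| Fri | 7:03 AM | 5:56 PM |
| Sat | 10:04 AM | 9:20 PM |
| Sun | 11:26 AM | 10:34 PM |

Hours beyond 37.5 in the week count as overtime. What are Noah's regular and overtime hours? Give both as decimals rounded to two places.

Regular 37.50 hours, overtime 21.23 hours

Tue: 5:58 AM–2:23 PM = 8 h 25 min
Wed: 6:27 AM–4:28 PM = 10 h 1 min
Thu: 6:03 AM–1:04 PM = 7 h 1 min
Fri: 7:03 AM–5:56 PM = 10 h 53 min
Sat: 10:04 AM–9:20 PM = 11 h 16 min
Sun: 11:26 AM–10:34 PM = 11 h 8 min
Total worked: 58 h 44 min = 58.73 h.
Threshold 37.5 h → overtime 21 h 14 min, regular 37 h 30 min.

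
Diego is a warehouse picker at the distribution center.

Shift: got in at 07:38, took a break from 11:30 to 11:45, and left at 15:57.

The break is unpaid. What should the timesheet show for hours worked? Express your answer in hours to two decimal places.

8.07 hours

Shift: 07:38–15:57 = 8 h 19 min; less 15 min break → 8 h 4 min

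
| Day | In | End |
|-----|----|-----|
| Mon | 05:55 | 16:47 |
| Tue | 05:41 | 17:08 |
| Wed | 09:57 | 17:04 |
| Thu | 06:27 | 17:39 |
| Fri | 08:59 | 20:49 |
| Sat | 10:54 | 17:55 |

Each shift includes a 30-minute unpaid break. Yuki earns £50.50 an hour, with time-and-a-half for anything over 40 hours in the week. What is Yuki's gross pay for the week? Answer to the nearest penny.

Mon: 05:55–16:47 = 10 h 52 min; less 30 min break → 10 h 22 min
Tue: 05:41–17:08 = 11 h 27 min; less 30 min break → 10 h 57 min
Wed: 09:57–17:04 = 7 h 7 min; less 30 min break → 6 h 37 min
Thu: 06:27–17:39 = 11 h 12 min; less 30 min break → 10 h 42 min
Fri: 08:59–20:49 = 11 h 50 min; less 30 min break → 11 h 20 min
Sat: 10:54–17:55 = 7 h 1 min; less 30 min break → 6 h 31 min
Total worked: 56 h 29 min = 3389 min.
Regular 40 h 0 min = 2400 min at £50.50/h; overtime 16 h 29 min = 989 min at £75.75/h.
Pay = (2400 × £50.50 + 989 × £75.75) ÷ 60 = £3268.61.

£3268.61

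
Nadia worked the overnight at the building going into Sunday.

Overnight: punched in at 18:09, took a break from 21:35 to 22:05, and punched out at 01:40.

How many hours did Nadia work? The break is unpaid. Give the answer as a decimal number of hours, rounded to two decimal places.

Overnight: 18:09 → midnight = 5 h 51 min; midnight → 01:40 = 1 h 40 min; span 7 h 31 min; less 30 min break → 7 h 1 min

7.02 hours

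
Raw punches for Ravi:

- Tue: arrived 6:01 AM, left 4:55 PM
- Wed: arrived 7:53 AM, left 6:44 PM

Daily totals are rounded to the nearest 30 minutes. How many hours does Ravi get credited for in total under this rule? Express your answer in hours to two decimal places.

22.00 hours

Tue: 6:01 AM–4:55 PM = 10 h 54 min → rounds to 11 h 0 min
Wed: 7:53 AM–6:44 PM = 10 h 51 min → rounds to 11 h 0 min
Total credited: 22 h 0 min.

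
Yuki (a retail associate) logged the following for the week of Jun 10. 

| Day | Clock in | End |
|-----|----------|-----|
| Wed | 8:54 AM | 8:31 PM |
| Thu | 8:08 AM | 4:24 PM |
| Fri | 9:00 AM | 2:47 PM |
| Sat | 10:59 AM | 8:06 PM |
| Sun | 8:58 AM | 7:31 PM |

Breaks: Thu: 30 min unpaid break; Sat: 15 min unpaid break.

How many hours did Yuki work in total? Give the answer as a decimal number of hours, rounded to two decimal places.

Wed: 8:54 AM–8:31 PM = 11 h 37 min
Thu: 8:08 AM–4:24 PM = 8 h 16 min; less 30 min break → 7 h 46 min
Fri: 9:00 AM–2:47 PM = 5 h 47 min
Sat: 10:59 AM–8:06 PM = 9 h 7 min; less 15 min break → 8 h 52 min
Sun: 8:58 AM–7:31 PM = 10 h 33 min
Total: 11 h 37 min + 7 h 46 min + 5 h 47 min + 8 h 52 min + 10 h 33 min = 44 h 35 min.

44.58 hours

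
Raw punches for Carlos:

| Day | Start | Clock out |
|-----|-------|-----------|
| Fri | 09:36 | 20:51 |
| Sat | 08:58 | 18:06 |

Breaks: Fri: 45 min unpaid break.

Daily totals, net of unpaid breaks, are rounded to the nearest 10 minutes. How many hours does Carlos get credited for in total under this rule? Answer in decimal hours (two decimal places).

Fri: 09:36–20:51 = 11 h 15 min − 45 min = 10 h 30 min → rounds to 10 h 30 min
Sat: 08:58–18:06 = 9 h 8 min → rounds to 9 h 10 min
Total credited: 19 h 40 min.

19.67 hours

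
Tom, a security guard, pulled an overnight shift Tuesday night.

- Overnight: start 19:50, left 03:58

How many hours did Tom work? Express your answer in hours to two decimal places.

8.13 hours

Overnight: 19:50 → midnight = 4 h 10 min; midnight → 03:58 = 3 h 58 min; span 8 h 8 min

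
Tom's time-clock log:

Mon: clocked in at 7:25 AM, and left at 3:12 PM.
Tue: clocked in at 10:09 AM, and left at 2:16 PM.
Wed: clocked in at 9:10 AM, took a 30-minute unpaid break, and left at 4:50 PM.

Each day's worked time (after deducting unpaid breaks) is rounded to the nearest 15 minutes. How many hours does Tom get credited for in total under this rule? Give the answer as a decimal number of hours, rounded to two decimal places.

Mon: 7:25 AM–3:12 PM = 7 h 47 min → rounds to 7 h 45 min
Tue: 10:09 AM–2:16 PM = 4 h 7 min → rounds to 4 h 0 min
Wed: 9:10 AM–4:50 PM = 7 h 40 min − 30 min = 7 h 10 min → rounds to 7 h 15 min
Total credited: 19 h 0 min.

19.00 hours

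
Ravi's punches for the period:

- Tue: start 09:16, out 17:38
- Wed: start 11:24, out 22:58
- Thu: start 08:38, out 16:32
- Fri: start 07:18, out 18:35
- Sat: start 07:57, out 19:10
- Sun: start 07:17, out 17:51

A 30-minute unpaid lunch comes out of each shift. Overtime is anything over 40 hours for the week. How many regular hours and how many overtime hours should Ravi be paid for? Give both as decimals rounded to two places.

Regular 40.00 hours, overtime 17.90 hours

Tue: 09:16–17:38 = 8 h 22 min; less 30 min break → 7 h 52 min
Wed: 11:24–22:58 = 11 h 34 min; less 30 min break → 11 h 4 min
Thu: 08:38–16:32 = 7 h 54 min; less 30 min break → 7 h 24 min
Fri: 07:18–18:35 = 11 h 17 min; less 30 min break → 10 h 47 min
Sat: 07:57–19:10 = 11 h 13 min; less 30 min break → 10 h 43 min
Sun: 07:17–17:51 = 10 h 34 min; less 30 min break → 10 h 4 min
Total worked: 57 h 54 min = 57.90 h.
Threshold 40 h → overtime 17 h 54 min, regular 40 h 0 min.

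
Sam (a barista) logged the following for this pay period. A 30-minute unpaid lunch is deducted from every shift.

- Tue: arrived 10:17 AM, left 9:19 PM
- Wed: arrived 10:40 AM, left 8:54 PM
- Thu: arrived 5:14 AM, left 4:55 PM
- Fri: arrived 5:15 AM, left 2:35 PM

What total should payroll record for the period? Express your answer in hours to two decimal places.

Tue: 10:17 AM–9:19 PM = 11 h 2 min; less 30 min break → 10 h 32 min
Wed: 10:40 AM–8:54 PM = 10 h 14 min; less 30 min break → 9 h 44 min
Thu: 5:14 AM–4:55 PM = 11 h 41 min; less 30 min break → 11 h 11 min
Fri: 5:15 AM–2:35 PM = 9 h 20 min; less 30 min break → 8 h 50 min
Total: 10 h 32 min + 9 h 44 min + 11 h 11 min + 8 h 50 min = 40 h 17 min.

40.28 hours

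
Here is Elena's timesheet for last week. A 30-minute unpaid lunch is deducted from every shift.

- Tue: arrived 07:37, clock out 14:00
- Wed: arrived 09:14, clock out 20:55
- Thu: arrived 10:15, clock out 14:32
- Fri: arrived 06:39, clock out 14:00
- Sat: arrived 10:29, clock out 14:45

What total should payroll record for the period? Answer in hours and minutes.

31 h 28 min

Tue: 07:37–14:00 = 6 h 23 min; less 30 min break → 5 h 53 min
Wed: 09:14–20:55 = 11 h 41 min; less 30 min break → 11 h 11 min
Thu: 10:15–14:32 = 4 h 17 min; less 30 min break → 3 h 47 min
Fri: 06:39–14:00 = 7 h 21 min; less 30 min break → 6 h 51 min
Sat: 10:29–14:45 = 4 h 16 min; less 30 min break → 3 h 46 min
Total: 5 h 53 min + 11 h 11 min + 3 h 47 min + 6 h 51 min + 3 h 46 min = 31 h 28 min.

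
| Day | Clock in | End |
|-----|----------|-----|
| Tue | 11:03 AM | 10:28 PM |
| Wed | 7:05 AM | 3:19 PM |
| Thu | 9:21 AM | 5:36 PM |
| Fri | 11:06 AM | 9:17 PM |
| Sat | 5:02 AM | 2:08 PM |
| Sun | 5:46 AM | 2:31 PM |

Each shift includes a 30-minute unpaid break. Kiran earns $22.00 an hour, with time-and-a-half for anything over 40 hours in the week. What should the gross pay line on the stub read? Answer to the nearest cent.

$1306.80

Tue: 11:03 AM–10:28 PM = 11 h 25 min; less 30 min break → 10 h 55 min
Wed: 7:05 AM–3:19 PM = 8 h 14 min; less 30 min break → 7 h 44 min
Thu: 9:21 AM–5:36 PM = 8 h 15 min; less 30 min break → 7 h 45 min
Fri: 11:06 AM–9:17 PM = 10 h 11 min; less 30 min break → 9 h 41 min
Sat: 5:02 AM–2:08 PM = 9 h 6 min; less 30 min break → 8 h 36 min
Sun: 5:46 AM–2:31 PM = 8 h 45 min; less 30 min break → 8 h 15 min
Total worked: 52 h 56 min = 3176 min.
Regular 40 h 0 min = 2400 min at $22.00/h; overtime 12 h 56 min = 776 min at $33.00/h.
Pay = (2400 × $22.00 + 776 × $33.00) ÷ 60 = $1306.80.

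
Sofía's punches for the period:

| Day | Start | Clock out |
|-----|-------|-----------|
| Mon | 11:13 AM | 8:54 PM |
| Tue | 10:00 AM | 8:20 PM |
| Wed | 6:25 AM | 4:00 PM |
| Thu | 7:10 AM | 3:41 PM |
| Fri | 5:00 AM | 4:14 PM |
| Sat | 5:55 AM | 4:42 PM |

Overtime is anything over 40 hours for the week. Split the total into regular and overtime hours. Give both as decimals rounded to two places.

Mon: 11:13 AM–8:54 PM = 9 h 41 min
Tue: 10:00 AM–8:20 PM = 10 h 20 min
Wed: 6:25 AM–4:00 PM = 9 h 35 min
Thu: 7:10 AM–3:41 PM = 8 h 31 min
Fri: 5:00 AM–4:14 PM = 11 h 14 min
Sat: 5:55 AM–4:42 PM = 10 h 47 min
Total worked: 60 h 8 min = 60.13 h.
Threshold 40 h → overtime 20 h 8 min, regular 40 h 0 min.

Regular 40.00 hours, overtime 20.13 hours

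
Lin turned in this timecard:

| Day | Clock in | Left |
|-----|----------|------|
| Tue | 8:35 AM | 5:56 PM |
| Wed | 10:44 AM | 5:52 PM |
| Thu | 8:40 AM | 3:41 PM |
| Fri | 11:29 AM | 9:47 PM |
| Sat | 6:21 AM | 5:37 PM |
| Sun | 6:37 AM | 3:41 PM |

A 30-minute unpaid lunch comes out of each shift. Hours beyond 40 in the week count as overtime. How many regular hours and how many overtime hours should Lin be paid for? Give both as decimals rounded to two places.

Regular 40.00 hours, overtime 11.13 hours

Tue: 8:35 AM–5:56 PM = 9 h 21 min; less 30 min break → 8 h 51 min
Wed: 10:44 AM–5:52 PM = 7 h 8 min; less 30 min break → 6 h 38 min
Thu: 8:40 AM–3:41 PM = 7 h 1 min; less 30 min break → 6 h 31 min
Fri: 11:29 AM–9:47 PM = 10 h 18 min; less 30 min break → 9 h 48 min
Sat: 6:21 AM–5:37 PM = 11 h 16 min; less 30 min break → 10 h 46 min
Sun: 6:37 AM–3:41 PM = 9 h 4 min; less 30 min break → 8 h 34 min
Total worked: 51 h 8 min = 51.13 h.
Threshold 40 h → overtime 11 h 8 min, regular 40 h 0 min.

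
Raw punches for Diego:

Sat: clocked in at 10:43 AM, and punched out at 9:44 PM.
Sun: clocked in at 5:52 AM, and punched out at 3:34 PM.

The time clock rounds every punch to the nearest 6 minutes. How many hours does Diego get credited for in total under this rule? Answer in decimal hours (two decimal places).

20.70 hours

Sat: in 10:43 AM→10:42 AM, out 9:44 PM→9:42 PM; 11 h 0 min
Sun: in 5:52 AM→5:54 AM, out 3:34 PM→3:36 PM; 9 h 42 min
Total credited: 20 h 42 min.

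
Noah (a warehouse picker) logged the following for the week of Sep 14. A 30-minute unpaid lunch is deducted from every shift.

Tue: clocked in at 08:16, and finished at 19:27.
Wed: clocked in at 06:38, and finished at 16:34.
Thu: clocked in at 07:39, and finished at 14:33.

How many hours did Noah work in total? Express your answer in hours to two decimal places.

Tue: 08:16–19:27 = 11 h 11 min; less 30 min break → 10 h 41 min
Wed: 06:38–16:34 = 9 h 56 min; less 30 min break → 9 h 26 min
Thu: 07:39–14:33 = 6 h 54 min; less 30 min break → 6 h 24 min
Total: 10 h 41 min + 9 h 26 min + 6 h 24 min = 26 h 31 min.

26.52 hours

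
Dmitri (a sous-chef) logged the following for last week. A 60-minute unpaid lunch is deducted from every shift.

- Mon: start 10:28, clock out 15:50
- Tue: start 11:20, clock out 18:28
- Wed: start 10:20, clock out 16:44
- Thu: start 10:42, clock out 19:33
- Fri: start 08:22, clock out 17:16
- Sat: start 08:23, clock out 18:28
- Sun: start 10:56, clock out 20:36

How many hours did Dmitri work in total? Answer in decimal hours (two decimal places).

49.40 hours

Mon: 10:28–15:50 = 5 h 22 min; less 60 min break → 4 h 22 min
Tue: 11:20–18:28 = 7 h 8 min; less 60 min break → 6 h 8 min
Wed: 10:20–16:44 = 6 h 24 min; less 60 min break → 5 h 24 min
Thu: 10:42–19:33 = 8 h 51 min; less 60 min break → 7 h 51 min
Fri: 08:22–17:16 = 8 h 54 min; less 60 min break → 7 h 54 min
Sat: 08:23–18:28 = 10 h 5 min; less 60 min break → 9 h 5 min
Sun: 10:56–20:36 = 9 h 40 min; less 60 min break → 8 h 40 min
Total: 4 h 22 min + 6 h 8 min + 5 h 24 min + 7 h 51 min + 7 h 54 min + 9 h 5 min + 8 h 40 min = 49 h 24 min.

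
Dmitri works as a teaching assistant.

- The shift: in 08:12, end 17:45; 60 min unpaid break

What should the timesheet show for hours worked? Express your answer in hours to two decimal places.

8.55 hours

The shift: 08:12–17:45 = 9 h 33 min; less 60 min break → 8 h 33 min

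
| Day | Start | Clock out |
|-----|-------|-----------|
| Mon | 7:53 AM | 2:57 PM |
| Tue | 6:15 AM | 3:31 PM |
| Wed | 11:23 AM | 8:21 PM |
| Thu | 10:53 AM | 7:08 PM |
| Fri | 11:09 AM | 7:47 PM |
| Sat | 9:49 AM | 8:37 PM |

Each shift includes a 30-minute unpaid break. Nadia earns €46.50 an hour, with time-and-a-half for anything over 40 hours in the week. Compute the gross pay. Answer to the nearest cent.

Mon: 7:53 AM–2:57 PM = 7 h 4 min; less 30 min break → 6 h 34 min
Tue: 6:15 AM–3:31 PM = 9 h 16 min; less 30 min break → 8 h 46 min
Wed: 11:23 AM–8:21 PM = 8 h 58 min; less 30 min break → 8 h 28 min
Thu: 10:53 AM–7:08 PM = 8 h 15 min; less 30 min break → 7 h 45 min
Fri: 11:09 AM–7:47 PM = 8 h 38 min; less 30 min break → 8 h 8 min
Sat: 9:49 AM–8:37 PM = 10 h 48 min; less 30 min break → 10 h 18 min
Total worked: 49 h 59 min = 2999 min.
Regular 40 h 0 min = 2400 min at €46.50/h; overtime 9 h 59 min = 599 min at €69.75/h.
Pay = (2400 × €46.50 + 599 × €69.75) ÷ 60 = €2556.34.

€2556.34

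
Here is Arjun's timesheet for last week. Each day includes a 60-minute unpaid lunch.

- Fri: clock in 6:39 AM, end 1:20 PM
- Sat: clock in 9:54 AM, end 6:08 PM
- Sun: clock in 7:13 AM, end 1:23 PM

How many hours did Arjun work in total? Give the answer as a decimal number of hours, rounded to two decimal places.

Fri: 6:39 AM–1:20 PM = 6 h 41 min; less 60 min break → 5 h 41 min
Sat: 9:54 AM–6:08 PM = 8 h 14 min; less 60 min break → 7 h 14 min
Sun: 7:13 AM–1:23 PM = 6 h 10 min; less 60 min break → 5 h 10 min
Total: 5 h 41 min + 7 h 14 min + 5 h 10 min = 18 h 5 min.

18.08 hours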